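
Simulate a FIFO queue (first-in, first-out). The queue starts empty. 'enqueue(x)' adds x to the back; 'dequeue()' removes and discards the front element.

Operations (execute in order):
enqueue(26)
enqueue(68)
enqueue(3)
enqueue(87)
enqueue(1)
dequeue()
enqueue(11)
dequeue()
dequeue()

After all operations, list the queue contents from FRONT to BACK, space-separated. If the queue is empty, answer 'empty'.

enqueue(26): [26]
enqueue(68): [26, 68]
enqueue(3): [26, 68, 3]
enqueue(87): [26, 68, 3, 87]
enqueue(1): [26, 68, 3, 87, 1]
dequeue(): [68, 3, 87, 1]
enqueue(11): [68, 3, 87, 1, 11]
dequeue(): [3, 87, 1, 11]
dequeue(): [87, 1, 11]

Answer: 87 1 11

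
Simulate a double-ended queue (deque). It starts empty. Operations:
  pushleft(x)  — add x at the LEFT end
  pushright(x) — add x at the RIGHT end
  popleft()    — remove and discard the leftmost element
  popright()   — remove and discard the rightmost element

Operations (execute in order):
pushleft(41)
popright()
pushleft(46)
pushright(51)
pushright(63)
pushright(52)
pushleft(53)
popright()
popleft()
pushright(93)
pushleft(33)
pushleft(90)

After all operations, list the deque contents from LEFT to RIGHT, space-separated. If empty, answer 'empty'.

Answer: 90 33 46 51 63 93

Derivation:
pushleft(41): [41]
popright(): []
pushleft(46): [46]
pushright(51): [46, 51]
pushright(63): [46, 51, 63]
pushright(52): [46, 51, 63, 52]
pushleft(53): [53, 46, 51, 63, 52]
popright(): [53, 46, 51, 63]
popleft(): [46, 51, 63]
pushright(93): [46, 51, 63, 93]
pushleft(33): [33, 46, 51, 63, 93]
pushleft(90): [90, 33, 46, 51, 63, 93]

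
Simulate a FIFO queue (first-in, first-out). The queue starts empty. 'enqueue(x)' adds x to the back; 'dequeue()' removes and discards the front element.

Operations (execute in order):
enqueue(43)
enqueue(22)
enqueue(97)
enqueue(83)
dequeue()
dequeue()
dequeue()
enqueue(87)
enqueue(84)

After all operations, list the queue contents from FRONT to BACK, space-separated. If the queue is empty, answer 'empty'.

enqueue(43): [43]
enqueue(22): [43, 22]
enqueue(97): [43, 22, 97]
enqueue(83): [43, 22, 97, 83]
dequeue(): [22, 97, 83]
dequeue(): [97, 83]
dequeue(): [83]
enqueue(87): [83, 87]
enqueue(84): [83, 87, 84]

Answer: 83 87 84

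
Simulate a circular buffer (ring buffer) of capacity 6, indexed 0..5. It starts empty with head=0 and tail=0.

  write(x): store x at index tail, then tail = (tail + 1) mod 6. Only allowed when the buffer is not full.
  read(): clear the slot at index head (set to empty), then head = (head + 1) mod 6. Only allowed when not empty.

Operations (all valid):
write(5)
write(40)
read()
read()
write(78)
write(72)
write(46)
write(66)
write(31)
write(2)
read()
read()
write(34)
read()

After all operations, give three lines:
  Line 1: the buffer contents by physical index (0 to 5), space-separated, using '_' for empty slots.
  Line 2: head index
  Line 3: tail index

Answer: 31 2 34 _ _ 66
5
3

Derivation:
write(5): buf=[5 _ _ _ _ _], head=0, tail=1, size=1
write(40): buf=[5 40 _ _ _ _], head=0, tail=2, size=2
read(): buf=[_ 40 _ _ _ _], head=1, tail=2, size=1
read(): buf=[_ _ _ _ _ _], head=2, tail=2, size=0
write(78): buf=[_ _ 78 _ _ _], head=2, tail=3, size=1
write(72): buf=[_ _ 78 72 _ _], head=2, tail=4, size=2
write(46): buf=[_ _ 78 72 46 _], head=2, tail=5, size=3
write(66): buf=[_ _ 78 72 46 66], head=2, tail=0, size=4
write(31): buf=[31 _ 78 72 46 66], head=2, tail=1, size=5
write(2): buf=[31 2 78 72 46 66], head=2, tail=2, size=6
read(): buf=[31 2 _ 72 46 66], head=3, tail=2, size=5
read(): buf=[31 2 _ _ 46 66], head=4, tail=2, size=4
write(34): buf=[31 2 34 _ 46 66], head=4, tail=3, size=5
read(): buf=[31 2 34 _ _ 66], head=5, tail=3, size=4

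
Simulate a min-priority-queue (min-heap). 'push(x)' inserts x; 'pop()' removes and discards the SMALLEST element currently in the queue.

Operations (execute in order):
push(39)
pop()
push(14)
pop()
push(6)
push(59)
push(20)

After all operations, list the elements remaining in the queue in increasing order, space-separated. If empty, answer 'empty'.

push(39): heap contents = [39]
pop() → 39: heap contents = []
push(14): heap contents = [14]
pop() → 14: heap contents = []
push(6): heap contents = [6]
push(59): heap contents = [6, 59]
push(20): heap contents = [6, 20, 59]

Answer: 6 20 59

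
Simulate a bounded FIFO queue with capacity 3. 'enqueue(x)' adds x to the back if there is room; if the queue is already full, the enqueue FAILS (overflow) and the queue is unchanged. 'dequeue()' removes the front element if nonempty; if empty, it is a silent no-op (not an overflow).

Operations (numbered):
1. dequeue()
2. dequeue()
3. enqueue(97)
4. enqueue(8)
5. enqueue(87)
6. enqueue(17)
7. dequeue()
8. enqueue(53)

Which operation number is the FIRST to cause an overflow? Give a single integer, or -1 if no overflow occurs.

Answer: 6

Derivation:
1. dequeue(): empty, no-op, size=0
2. dequeue(): empty, no-op, size=0
3. enqueue(97): size=1
4. enqueue(8): size=2
5. enqueue(87): size=3
6. enqueue(17): size=3=cap → OVERFLOW (fail)
7. dequeue(): size=2
8. enqueue(53): size=3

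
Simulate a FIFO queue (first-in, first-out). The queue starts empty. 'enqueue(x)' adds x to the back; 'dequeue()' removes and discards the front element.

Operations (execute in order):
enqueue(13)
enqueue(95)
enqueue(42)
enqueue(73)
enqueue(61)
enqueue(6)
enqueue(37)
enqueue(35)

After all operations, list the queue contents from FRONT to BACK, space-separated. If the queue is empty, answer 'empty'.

Answer: 13 95 42 73 61 6 37 35

Derivation:
enqueue(13): [13]
enqueue(95): [13, 95]
enqueue(42): [13, 95, 42]
enqueue(73): [13, 95, 42, 73]
enqueue(61): [13, 95, 42, 73, 61]
enqueue(6): [13, 95, 42, 73, 61, 6]
enqueue(37): [13, 95, 42, 73, 61, 6, 37]
enqueue(35): [13, 95, 42, 73, 61, 6, 37, 35]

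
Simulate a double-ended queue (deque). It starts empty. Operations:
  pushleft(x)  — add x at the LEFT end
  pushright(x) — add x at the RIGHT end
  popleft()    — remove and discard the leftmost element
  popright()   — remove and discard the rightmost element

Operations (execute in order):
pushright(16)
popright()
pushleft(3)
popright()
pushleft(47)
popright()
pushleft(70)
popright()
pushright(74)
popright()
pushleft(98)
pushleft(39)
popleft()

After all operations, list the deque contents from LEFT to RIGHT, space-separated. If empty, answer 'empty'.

Answer: 98

Derivation:
pushright(16): [16]
popright(): []
pushleft(3): [3]
popright(): []
pushleft(47): [47]
popright(): []
pushleft(70): [70]
popright(): []
pushright(74): [74]
popright(): []
pushleft(98): [98]
pushleft(39): [39, 98]
popleft(): [98]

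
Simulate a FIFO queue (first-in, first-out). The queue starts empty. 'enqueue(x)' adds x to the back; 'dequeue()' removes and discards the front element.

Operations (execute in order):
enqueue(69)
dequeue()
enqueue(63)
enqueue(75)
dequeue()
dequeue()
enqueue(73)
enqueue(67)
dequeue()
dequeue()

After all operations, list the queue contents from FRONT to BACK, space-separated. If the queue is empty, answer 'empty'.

enqueue(69): [69]
dequeue(): []
enqueue(63): [63]
enqueue(75): [63, 75]
dequeue(): [75]
dequeue(): []
enqueue(73): [73]
enqueue(67): [73, 67]
dequeue(): [67]
dequeue(): []

Answer: empty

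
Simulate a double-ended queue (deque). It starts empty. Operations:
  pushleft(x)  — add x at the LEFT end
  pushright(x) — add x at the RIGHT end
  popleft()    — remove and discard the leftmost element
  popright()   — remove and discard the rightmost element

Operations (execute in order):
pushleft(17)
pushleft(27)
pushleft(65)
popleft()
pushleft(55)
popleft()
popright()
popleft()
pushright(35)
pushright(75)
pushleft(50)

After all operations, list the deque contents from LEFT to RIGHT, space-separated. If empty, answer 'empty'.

Answer: 50 35 75

Derivation:
pushleft(17): [17]
pushleft(27): [27, 17]
pushleft(65): [65, 27, 17]
popleft(): [27, 17]
pushleft(55): [55, 27, 17]
popleft(): [27, 17]
popright(): [27]
popleft(): []
pushright(35): [35]
pushright(75): [35, 75]
pushleft(50): [50, 35, 75]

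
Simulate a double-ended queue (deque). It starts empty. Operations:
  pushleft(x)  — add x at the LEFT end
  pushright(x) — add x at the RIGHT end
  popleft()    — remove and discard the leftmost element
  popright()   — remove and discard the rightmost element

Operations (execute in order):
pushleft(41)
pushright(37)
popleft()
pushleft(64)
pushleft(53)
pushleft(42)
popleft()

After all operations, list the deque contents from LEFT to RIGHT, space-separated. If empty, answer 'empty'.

pushleft(41): [41]
pushright(37): [41, 37]
popleft(): [37]
pushleft(64): [64, 37]
pushleft(53): [53, 64, 37]
pushleft(42): [42, 53, 64, 37]
popleft(): [53, 64, 37]

Answer: 53 64 37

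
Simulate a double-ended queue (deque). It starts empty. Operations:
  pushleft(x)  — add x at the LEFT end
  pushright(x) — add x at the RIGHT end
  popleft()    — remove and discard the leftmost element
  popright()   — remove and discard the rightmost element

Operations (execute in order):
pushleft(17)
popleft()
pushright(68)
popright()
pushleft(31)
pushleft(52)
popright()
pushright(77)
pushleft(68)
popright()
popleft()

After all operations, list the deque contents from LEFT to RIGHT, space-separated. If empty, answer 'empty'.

Answer: 52

Derivation:
pushleft(17): [17]
popleft(): []
pushright(68): [68]
popright(): []
pushleft(31): [31]
pushleft(52): [52, 31]
popright(): [52]
pushright(77): [52, 77]
pushleft(68): [68, 52, 77]
popright(): [68, 52]
popleft(): [52]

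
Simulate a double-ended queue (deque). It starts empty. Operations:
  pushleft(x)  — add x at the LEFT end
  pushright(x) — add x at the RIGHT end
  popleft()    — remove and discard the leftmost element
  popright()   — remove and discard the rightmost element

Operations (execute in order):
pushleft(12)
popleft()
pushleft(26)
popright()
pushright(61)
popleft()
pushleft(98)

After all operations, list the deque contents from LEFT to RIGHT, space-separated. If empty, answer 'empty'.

pushleft(12): [12]
popleft(): []
pushleft(26): [26]
popright(): []
pushright(61): [61]
popleft(): []
pushleft(98): [98]

Answer: 98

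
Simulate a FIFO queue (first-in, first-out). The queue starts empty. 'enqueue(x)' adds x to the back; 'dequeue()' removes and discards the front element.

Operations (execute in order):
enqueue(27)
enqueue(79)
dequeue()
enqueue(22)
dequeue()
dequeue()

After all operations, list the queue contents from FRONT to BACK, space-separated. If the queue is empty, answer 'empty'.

Answer: empty

Derivation:
enqueue(27): [27]
enqueue(79): [27, 79]
dequeue(): [79]
enqueue(22): [79, 22]
dequeue(): [22]
dequeue(): []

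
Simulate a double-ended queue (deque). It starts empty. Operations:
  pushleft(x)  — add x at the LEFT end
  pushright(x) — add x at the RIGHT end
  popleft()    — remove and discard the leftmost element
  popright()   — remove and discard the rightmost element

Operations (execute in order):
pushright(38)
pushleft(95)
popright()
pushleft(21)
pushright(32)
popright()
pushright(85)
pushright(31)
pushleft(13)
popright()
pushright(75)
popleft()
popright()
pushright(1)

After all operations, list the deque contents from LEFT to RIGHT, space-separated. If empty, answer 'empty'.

pushright(38): [38]
pushleft(95): [95, 38]
popright(): [95]
pushleft(21): [21, 95]
pushright(32): [21, 95, 32]
popright(): [21, 95]
pushright(85): [21, 95, 85]
pushright(31): [21, 95, 85, 31]
pushleft(13): [13, 21, 95, 85, 31]
popright(): [13, 21, 95, 85]
pushright(75): [13, 21, 95, 85, 75]
popleft(): [21, 95, 85, 75]
popright(): [21, 95, 85]
pushright(1): [21, 95, 85, 1]

Answer: 21 95 85 1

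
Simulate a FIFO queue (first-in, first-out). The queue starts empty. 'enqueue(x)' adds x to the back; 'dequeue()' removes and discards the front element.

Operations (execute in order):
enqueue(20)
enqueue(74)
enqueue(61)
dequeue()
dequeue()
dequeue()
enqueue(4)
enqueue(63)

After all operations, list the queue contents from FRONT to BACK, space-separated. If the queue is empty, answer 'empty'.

enqueue(20): [20]
enqueue(74): [20, 74]
enqueue(61): [20, 74, 61]
dequeue(): [74, 61]
dequeue(): [61]
dequeue(): []
enqueue(4): [4]
enqueue(63): [4, 63]

Answer: 4 63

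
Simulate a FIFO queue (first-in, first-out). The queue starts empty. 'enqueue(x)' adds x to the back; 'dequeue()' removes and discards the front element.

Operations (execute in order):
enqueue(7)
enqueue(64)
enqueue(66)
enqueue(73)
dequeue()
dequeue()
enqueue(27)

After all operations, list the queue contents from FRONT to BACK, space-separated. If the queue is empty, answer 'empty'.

enqueue(7): [7]
enqueue(64): [7, 64]
enqueue(66): [7, 64, 66]
enqueue(73): [7, 64, 66, 73]
dequeue(): [64, 66, 73]
dequeue(): [66, 73]
enqueue(27): [66, 73, 27]

Answer: 66 73 27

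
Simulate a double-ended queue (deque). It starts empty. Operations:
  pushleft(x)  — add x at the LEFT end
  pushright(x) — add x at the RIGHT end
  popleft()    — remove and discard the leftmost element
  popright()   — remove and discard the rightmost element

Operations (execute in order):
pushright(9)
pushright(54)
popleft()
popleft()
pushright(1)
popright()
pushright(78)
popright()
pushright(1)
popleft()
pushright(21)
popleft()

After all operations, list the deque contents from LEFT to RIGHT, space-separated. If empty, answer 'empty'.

Answer: empty

Derivation:
pushright(9): [9]
pushright(54): [9, 54]
popleft(): [54]
popleft(): []
pushright(1): [1]
popright(): []
pushright(78): [78]
popright(): []
pushright(1): [1]
popleft(): []
pushright(21): [21]
popleft(): []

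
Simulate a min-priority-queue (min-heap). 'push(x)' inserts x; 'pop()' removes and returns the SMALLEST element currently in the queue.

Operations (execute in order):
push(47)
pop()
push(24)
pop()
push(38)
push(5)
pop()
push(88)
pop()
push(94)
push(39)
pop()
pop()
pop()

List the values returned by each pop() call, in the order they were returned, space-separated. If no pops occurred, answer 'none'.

Answer: 47 24 5 38 39 88 94

Derivation:
push(47): heap contents = [47]
pop() → 47: heap contents = []
push(24): heap contents = [24]
pop() → 24: heap contents = []
push(38): heap contents = [38]
push(5): heap contents = [5, 38]
pop() → 5: heap contents = [38]
push(88): heap contents = [38, 88]
pop() → 38: heap contents = [88]
push(94): heap contents = [88, 94]
push(39): heap contents = [39, 88, 94]
pop() → 39: heap contents = [88, 94]
pop() → 88: heap contents = [94]
pop() → 94: heap contents = []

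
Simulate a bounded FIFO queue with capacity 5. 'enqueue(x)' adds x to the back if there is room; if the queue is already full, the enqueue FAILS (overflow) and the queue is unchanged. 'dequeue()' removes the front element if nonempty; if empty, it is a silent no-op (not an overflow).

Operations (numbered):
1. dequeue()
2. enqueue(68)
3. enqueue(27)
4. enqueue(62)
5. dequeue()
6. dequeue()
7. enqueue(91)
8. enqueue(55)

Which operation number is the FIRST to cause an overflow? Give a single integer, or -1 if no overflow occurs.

Answer: -1

Derivation:
1. dequeue(): empty, no-op, size=0
2. enqueue(68): size=1
3. enqueue(27): size=2
4. enqueue(62): size=3
5. dequeue(): size=2
6. dequeue(): size=1
7. enqueue(91): size=2
8. enqueue(55): size=3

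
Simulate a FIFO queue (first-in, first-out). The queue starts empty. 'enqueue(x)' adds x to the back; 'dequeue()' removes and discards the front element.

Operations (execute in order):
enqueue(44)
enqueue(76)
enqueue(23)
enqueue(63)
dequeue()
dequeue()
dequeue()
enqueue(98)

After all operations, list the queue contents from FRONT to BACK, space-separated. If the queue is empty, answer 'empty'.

enqueue(44): [44]
enqueue(76): [44, 76]
enqueue(23): [44, 76, 23]
enqueue(63): [44, 76, 23, 63]
dequeue(): [76, 23, 63]
dequeue(): [23, 63]
dequeue(): [63]
enqueue(98): [63, 98]

Answer: 63 98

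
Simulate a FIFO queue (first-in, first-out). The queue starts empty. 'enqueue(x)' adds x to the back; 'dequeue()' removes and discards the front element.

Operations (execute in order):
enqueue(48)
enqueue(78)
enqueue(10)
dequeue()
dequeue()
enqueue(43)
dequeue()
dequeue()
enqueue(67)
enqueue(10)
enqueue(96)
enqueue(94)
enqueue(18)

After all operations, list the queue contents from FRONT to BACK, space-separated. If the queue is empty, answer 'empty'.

enqueue(48): [48]
enqueue(78): [48, 78]
enqueue(10): [48, 78, 10]
dequeue(): [78, 10]
dequeue(): [10]
enqueue(43): [10, 43]
dequeue(): [43]
dequeue(): []
enqueue(67): [67]
enqueue(10): [67, 10]
enqueue(96): [67, 10, 96]
enqueue(94): [67, 10, 96, 94]
enqueue(18): [67, 10, 96, 94, 18]

Answer: 67 10 96 94 18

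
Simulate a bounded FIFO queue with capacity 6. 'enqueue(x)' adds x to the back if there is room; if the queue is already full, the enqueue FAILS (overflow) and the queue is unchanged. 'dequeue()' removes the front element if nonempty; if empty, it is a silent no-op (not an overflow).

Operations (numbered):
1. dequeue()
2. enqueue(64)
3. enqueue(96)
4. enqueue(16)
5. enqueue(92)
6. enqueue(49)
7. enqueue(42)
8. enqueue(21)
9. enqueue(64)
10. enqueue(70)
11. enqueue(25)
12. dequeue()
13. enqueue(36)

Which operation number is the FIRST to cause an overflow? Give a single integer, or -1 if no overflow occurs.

1. dequeue(): empty, no-op, size=0
2. enqueue(64): size=1
3. enqueue(96): size=2
4. enqueue(16): size=3
5. enqueue(92): size=4
6. enqueue(49): size=5
7. enqueue(42): size=6
8. enqueue(21): size=6=cap → OVERFLOW (fail)
9. enqueue(64): size=6=cap → OVERFLOW (fail)
10. enqueue(70): size=6=cap → OVERFLOW (fail)
11. enqueue(25): size=6=cap → OVERFLOW (fail)
12. dequeue(): size=5
13. enqueue(36): size=6

Answer: 8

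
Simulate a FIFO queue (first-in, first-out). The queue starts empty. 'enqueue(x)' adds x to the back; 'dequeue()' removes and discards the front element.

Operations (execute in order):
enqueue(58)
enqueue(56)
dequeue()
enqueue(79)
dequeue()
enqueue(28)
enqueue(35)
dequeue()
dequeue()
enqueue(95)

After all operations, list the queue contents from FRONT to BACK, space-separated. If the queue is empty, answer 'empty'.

enqueue(58): [58]
enqueue(56): [58, 56]
dequeue(): [56]
enqueue(79): [56, 79]
dequeue(): [79]
enqueue(28): [79, 28]
enqueue(35): [79, 28, 35]
dequeue(): [28, 35]
dequeue(): [35]
enqueue(95): [35, 95]

Answer: 35 95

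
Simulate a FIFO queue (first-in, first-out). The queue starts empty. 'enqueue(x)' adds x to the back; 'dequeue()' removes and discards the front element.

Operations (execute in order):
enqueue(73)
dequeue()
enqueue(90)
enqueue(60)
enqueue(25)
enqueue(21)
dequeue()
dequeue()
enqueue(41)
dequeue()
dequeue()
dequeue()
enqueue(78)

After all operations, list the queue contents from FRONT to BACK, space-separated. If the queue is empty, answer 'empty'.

Answer: 78

Derivation:
enqueue(73): [73]
dequeue(): []
enqueue(90): [90]
enqueue(60): [90, 60]
enqueue(25): [90, 60, 25]
enqueue(21): [90, 60, 25, 21]
dequeue(): [60, 25, 21]
dequeue(): [25, 21]
enqueue(41): [25, 21, 41]
dequeue(): [21, 41]
dequeue(): [41]
dequeue(): []
enqueue(78): [78]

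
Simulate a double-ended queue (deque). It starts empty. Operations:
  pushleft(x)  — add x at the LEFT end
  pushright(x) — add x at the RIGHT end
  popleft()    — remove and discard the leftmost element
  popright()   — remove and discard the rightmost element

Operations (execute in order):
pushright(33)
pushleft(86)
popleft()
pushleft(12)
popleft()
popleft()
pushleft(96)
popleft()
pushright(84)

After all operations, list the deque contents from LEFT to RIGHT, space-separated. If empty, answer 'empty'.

pushright(33): [33]
pushleft(86): [86, 33]
popleft(): [33]
pushleft(12): [12, 33]
popleft(): [33]
popleft(): []
pushleft(96): [96]
popleft(): []
pushright(84): [84]

Answer: 84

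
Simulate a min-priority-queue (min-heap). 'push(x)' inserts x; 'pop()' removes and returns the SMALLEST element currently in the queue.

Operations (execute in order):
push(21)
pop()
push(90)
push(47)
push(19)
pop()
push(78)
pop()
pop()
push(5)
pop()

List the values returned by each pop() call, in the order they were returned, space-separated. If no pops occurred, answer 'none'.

push(21): heap contents = [21]
pop() → 21: heap contents = []
push(90): heap contents = [90]
push(47): heap contents = [47, 90]
push(19): heap contents = [19, 47, 90]
pop() → 19: heap contents = [47, 90]
push(78): heap contents = [47, 78, 90]
pop() → 47: heap contents = [78, 90]
pop() → 78: heap contents = [90]
push(5): heap contents = [5, 90]
pop() → 5: heap contents = [90]

Answer: 21 19 47 78 5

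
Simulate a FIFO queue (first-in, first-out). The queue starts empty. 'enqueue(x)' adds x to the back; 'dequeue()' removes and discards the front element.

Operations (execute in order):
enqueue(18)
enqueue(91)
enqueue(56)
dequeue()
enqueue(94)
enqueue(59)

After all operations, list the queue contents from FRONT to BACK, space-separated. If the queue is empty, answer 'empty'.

Answer: 91 56 94 59

Derivation:
enqueue(18): [18]
enqueue(91): [18, 91]
enqueue(56): [18, 91, 56]
dequeue(): [91, 56]
enqueue(94): [91, 56, 94]
enqueue(59): [91, 56, 94, 59]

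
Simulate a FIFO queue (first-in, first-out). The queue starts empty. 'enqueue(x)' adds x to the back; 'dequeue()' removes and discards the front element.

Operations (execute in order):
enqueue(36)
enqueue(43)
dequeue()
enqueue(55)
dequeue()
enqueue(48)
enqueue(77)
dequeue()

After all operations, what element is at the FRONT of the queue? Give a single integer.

enqueue(36): queue = [36]
enqueue(43): queue = [36, 43]
dequeue(): queue = [43]
enqueue(55): queue = [43, 55]
dequeue(): queue = [55]
enqueue(48): queue = [55, 48]
enqueue(77): queue = [55, 48, 77]
dequeue(): queue = [48, 77]

Answer: 48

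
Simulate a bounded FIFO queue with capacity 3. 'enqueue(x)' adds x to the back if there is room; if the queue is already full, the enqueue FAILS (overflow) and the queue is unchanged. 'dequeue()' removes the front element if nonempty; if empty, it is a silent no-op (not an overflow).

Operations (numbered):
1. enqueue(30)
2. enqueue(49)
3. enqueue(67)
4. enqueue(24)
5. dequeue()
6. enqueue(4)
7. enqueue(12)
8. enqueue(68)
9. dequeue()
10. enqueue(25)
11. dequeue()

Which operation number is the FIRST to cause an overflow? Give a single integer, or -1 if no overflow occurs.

Answer: 4

Derivation:
1. enqueue(30): size=1
2. enqueue(49): size=2
3. enqueue(67): size=3
4. enqueue(24): size=3=cap → OVERFLOW (fail)
5. dequeue(): size=2
6. enqueue(4): size=3
7. enqueue(12): size=3=cap → OVERFLOW (fail)
8. enqueue(68): size=3=cap → OVERFLOW (fail)
9. dequeue(): size=2
10. enqueue(25): size=3
11. dequeue(): size=2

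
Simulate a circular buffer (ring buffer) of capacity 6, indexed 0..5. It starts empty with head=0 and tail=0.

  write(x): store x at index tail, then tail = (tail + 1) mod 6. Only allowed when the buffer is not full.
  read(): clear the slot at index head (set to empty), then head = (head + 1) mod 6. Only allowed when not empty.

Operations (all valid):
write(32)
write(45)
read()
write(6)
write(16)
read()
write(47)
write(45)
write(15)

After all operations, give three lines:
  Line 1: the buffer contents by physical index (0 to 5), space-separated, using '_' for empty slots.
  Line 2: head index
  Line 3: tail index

Answer: 15 _ 6 16 47 45
2
1

Derivation:
write(32): buf=[32 _ _ _ _ _], head=0, tail=1, size=1
write(45): buf=[32 45 _ _ _ _], head=0, tail=2, size=2
read(): buf=[_ 45 _ _ _ _], head=1, tail=2, size=1
write(6): buf=[_ 45 6 _ _ _], head=1, tail=3, size=2
write(16): buf=[_ 45 6 16 _ _], head=1, tail=4, size=3
read(): buf=[_ _ 6 16 _ _], head=2, tail=4, size=2
write(47): buf=[_ _ 6 16 47 _], head=2, tail=5, size=3
write(45): buf=[_ _ 6 16 47 45], head=2, tail=0, size=4
write(15): buf=[15 _ 6 16 47 45], head=2, tail=1, size=5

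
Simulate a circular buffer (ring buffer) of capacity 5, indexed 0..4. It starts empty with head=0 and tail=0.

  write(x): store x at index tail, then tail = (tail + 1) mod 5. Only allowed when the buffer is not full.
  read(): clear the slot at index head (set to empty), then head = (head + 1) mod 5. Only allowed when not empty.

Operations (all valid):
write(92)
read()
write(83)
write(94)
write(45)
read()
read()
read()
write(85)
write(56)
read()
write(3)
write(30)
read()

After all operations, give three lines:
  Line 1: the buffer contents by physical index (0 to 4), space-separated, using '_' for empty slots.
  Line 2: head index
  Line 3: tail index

write(92): buf=[92 _ _ _ _], head=0, tail=1, size=1
read(): buf=[_ _ _ _ _], head=1, tail=1, size=0
write(83): buf=[_ 83 _ _ _], head=1, tail=2, size=1
write(94): buf=[_ 83 94 _ _], head=1, tail=3, size=2
write(45): buf=[_ 83 94 45 _], head=1, tail=4, size=3
read(): buf=[_ _ 94 45 _], head=2, tail=4, size=2
read(): buf=[_ _ _ 45 _], head=3, tail=4, size=1
read(): buf=[_ _ _ _ _], head=4, tail=4, size=0
write(85): buf=[_ _ _ _ 85], head=4, tail=0, size=1
write(56): buf=[56 _ _ _ 85], head=4, tail=1, size=2
read(): buf=[56 _ _ _ _], head=0, tail=1, size=1
write(3): buf=[56 3 _ _ _], head=0, tail=2, size=2
write(30): buf=[56 3 30 _ _], head=0, tail=3, size=3
read(): buf=[_ 3 30 _ _], head=1, tail=3, size=2

Answer: _ 3 30 _ _
1
3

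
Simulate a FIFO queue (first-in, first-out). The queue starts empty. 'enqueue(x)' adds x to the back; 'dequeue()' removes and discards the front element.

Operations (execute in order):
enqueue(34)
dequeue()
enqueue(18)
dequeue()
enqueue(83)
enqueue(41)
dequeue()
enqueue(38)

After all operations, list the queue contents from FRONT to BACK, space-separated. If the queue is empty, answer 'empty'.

Answer: 41 38

Derivation:
enqueue(34): [34]
dequeue(): []
enqueue(18): [18]
dequeue(): []
enqueue(83): [83]
enqueue(41): [83, 41]
dequeue(): [41]
enqueue(38): [41, 38]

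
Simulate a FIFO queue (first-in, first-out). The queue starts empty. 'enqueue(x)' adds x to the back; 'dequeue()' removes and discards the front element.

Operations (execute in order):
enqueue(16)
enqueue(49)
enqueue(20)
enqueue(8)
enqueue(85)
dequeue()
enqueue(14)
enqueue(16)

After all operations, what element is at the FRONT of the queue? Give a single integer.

enqueue(16): queue = [16]
enqueue(49): queue = [16, 49]
enqueue(20): queue = [16, 49, 20]
enqueue(8): queue = [16, 49, 20, 8]
enqueue(85): queue = [16, 49, 20, 8, 85]
dequeue(): queue = [49, 20, 8, 85]
enqueue(14): queue = [49, 20, 8, 85, 14]
enqueue(16): queue = [49, 20, 8, 85, 14, 16]

Answer: 49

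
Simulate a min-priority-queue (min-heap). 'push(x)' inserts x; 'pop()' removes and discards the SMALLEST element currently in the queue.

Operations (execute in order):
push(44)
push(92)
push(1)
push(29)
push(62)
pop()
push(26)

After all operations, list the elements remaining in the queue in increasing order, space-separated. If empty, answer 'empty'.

push(44): heap contents = [44]
push(92): heap contents = [44, 92]
push(1): heap contents = [1, 44, 92]
push(29): heap contents = [1, 29, 44, 92]
push(62): heap contents = [1, 29, 44, 62, 92]
pop() → 1: heap contents = [29, 44, 62, 92]
push(26): heap contents = [26, 29, 44, 62, 92]

Answer: 26 29 44 62 92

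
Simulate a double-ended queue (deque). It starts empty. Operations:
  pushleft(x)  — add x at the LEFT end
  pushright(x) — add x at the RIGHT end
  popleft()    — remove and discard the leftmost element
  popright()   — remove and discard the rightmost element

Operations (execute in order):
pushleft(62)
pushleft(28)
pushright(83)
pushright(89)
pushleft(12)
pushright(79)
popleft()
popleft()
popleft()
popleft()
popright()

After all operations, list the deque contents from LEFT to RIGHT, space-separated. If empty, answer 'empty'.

pushleft(62): [62]
pushleft(28): [28, 62]
pushright(83): [28, 62, 83]
pushright(89): [28, 62, 83, 89]
pushleft(12): [12, 28, 62, 83, 89]
pushright(79): [12, 28, 62, 83, 89, 79]
popleft(): [28, 62, 83, 89, 79]
popleft(): [62, 83, 89, 79]
popleft(): [83, 89, 79]
popleft(): [89, 79]
popright(): [89]

Answer: 89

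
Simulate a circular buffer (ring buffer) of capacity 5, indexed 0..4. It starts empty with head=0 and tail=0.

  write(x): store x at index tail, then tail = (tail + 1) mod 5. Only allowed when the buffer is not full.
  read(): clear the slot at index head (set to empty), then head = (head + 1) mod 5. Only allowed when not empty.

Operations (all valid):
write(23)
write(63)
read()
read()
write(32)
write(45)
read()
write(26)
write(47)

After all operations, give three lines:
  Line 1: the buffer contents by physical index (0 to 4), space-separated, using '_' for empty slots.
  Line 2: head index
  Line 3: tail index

Answer: 47 _ _ 45 26
3
1

Derivation:
write(23): buf=[23 _ _ _ _], head=0, tail=1, size=1
write(63): buf=[23 63 _ _ _], head=0, tail=2, size=2
read(): buf=[_ 63 _ _ _], head=1, tail=2, size=1
read(): buf=[_ _ _ _ _], head=2, tail=2, size=0
write(32): buf=[_ _ 32 _ _], head=2, tail=3, size=1
write(45): buf=[_ _ 32 45 _], head=2, tail=4, size=2
read(): buf=[_ _ _ 45 _], head=3, tail=4, size=1
write(26): buf=[_ _ _ 45 26], head=3, tail=0, size=2
write(47): buf=[47 _ _ 45 26], head=3, tail=1, size=3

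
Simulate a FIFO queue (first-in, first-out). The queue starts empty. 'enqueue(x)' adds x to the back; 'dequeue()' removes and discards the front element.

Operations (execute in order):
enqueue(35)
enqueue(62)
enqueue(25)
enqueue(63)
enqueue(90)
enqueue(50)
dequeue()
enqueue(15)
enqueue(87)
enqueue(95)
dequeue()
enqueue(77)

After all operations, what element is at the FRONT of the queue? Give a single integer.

enqueue(35): queue = [35]
enqueue(62): queue = [35, 62]
enqueue(25): queue = [35, 62, 25]
enqueue(63): queue = [35, 62, 25, 63]
enqueue(90): queue = [35, 62, 25, 63, 90]
enqueue(50): queue = [35, 62, 25, 63, 90, 50]
dequeue(): queue = [62, 25, 63, 90, 50]
enqueue(15): queue = [62, 25, 63, 90, 50, 15]
enqueue(87): queue = [62, 25, 63, 90, 50, 15, 87]
enqueue(95): queue = [62, 25, 63, 90, 50, 15, 87, 95]
dequeue(): queue = [25, 63, 90, 50, 15, 87, 95]
enqueue(77): queue = [25, 63, 90, 50, 15, 87, 95, 77]

Answer: 25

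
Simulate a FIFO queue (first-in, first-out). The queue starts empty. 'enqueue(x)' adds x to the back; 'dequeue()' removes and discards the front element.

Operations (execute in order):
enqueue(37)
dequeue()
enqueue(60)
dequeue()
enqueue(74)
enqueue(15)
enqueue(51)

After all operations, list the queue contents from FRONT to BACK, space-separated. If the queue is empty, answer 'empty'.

Answer: 74 15 51

Derivation:
enqueue(37): [37]
dequeue(): []
enqueue(60): [60]
dequeue(): []
enqueue(74): [74]
enqueue(15): [74, 15]
enqueue(51): [74, 15, 51]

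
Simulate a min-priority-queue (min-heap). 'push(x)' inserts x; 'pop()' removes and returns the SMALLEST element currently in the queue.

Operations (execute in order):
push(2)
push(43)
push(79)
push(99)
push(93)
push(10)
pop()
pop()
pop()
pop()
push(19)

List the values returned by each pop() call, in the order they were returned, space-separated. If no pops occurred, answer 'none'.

push(2): heap contents = [2]
push(43): heap contents = [2, 43]
push(79): heap contents = [2, 43, 79]
push(99): heap contents = [2, 43, 79, 99]
push(93): heap contents = [2, 43, 79, 93, 99]
push(10): heap contents = [2, 10, 43, 79, 93, 99]
pop() → 2: heap contents = [10, 43, 79, 93, 99]
pop() → 10: heap contents = [43, 79, 93, 99]
pop() → 43: heap contents = [79, 93, 99]
pop() → 79: heap contents = [93, 99]
push(19): heap contents = [19, 93, 99]

Answer: 2 10 43 79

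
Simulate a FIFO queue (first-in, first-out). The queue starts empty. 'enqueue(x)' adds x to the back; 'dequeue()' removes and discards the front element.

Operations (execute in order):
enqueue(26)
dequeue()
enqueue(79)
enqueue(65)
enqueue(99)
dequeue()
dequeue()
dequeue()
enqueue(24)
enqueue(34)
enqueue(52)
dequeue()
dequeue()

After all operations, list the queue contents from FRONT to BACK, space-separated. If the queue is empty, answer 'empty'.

Answer: 52

Derivation:
enqueue(26): [26]
dequeue(): []
enqueue(79): [79]
enqueue(65): [79, 65]
enqueue(99): [79, 65, 99]
dequeue(): [65, 99]
dequeue(): [99]
dequeue(): []
enqueue(24): [24]
enqueue(34): [24, 34]
enqueue(52): [24, 34, 52]
dequeue(): [34, 52]
dequeue(): [52]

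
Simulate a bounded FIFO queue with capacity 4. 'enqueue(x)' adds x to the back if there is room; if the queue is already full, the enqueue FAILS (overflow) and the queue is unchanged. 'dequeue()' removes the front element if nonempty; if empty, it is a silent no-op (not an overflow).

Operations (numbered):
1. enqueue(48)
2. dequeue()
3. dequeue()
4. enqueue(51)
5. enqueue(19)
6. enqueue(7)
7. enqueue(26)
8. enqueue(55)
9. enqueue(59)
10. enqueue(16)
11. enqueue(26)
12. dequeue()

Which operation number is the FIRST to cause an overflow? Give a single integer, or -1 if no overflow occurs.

1. enqueue(48): size=1
2. dequeue(): size=0
3. dequeue(): empty, no-op, size=0
4. enqueue(51): size=1
5. enqueue(19): size=2
6. enqueue(7): size=3
7. enqueue(26): size=4
8. enqueue(55): size=4=cap → OVERFLOW (fail)
9. enqueue(59): size=4=cap → OVERFLOW (fail)
10. enqueue(16): size=4=cap → OVERFLOW (fail)
11. enqueue(26): size=4=cap → OVERFLOW (fail)
12. dequeue(): size=3

Answer: 8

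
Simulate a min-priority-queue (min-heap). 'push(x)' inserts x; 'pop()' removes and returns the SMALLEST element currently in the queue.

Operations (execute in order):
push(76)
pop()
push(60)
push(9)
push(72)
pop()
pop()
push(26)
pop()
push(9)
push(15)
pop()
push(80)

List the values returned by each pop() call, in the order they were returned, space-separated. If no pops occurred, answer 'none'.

push(76): heap contents = [76]
pop() → 76: heap contents = []
push(60): heap contents = [60]
push(9): heap contents = [9, 60]
push(72): heap contents = [9, 60, 72]
pop() → 9: heap contents = [60, 72]
pop() → 60: heap contents = [72]
push(26): heap contents = [26, 72]
pop() → 26: heap contents = [72]
push(9): heap contents = [9, 72]
push(15): heap contents = [9, 15, 72]
pop() → 9: heap contents = [15, 72]
push(80): heap contents = [15, 72, 80]

Answer: 76 9 60 26 9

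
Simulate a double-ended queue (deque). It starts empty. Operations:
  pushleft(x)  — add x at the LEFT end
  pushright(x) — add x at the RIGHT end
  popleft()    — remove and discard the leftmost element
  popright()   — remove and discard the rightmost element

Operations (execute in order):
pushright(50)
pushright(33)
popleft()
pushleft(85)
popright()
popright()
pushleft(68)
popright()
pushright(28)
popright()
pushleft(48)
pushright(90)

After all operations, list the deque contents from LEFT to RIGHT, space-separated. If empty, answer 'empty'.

pushright(50): [50]
pushright(33): [50, 33]
popleft(): [33]
pushleft(85): [85, 33]
popright(): [85]
popright(): []
pushleft(68): [68]
popright(): []
pushright(28): [28]
popright(): []
pushleft(48): [48]
pushright(90): [48, 90]

Answer: 48 90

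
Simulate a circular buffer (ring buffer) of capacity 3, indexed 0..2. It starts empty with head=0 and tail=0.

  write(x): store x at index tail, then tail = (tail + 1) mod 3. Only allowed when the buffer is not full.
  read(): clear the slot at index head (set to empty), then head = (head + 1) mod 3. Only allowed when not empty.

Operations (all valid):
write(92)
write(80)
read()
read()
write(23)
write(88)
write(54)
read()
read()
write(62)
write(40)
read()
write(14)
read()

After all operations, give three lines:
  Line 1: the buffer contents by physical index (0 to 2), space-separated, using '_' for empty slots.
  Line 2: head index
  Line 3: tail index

write(92): buf=[92 _ _], head=0, tail=1, size=1
write(80): buf=[92 80 _], head=0, tail=2, size=2
read(): buf=[_ 80 _], head=1, tail=2, size=1
read(): buf=[_ _ _], head=2, tail=2, size=0
write(23): buf=[_ _ 23], head=2, tail=0, size=1
write(88): buf=[88 _ 23], head=2, tail=1, size=2
write(54): buf=[88 54 23], head=2, tail=2, size=3
read(): buf=[88 54 _], head=0, tail=2, size=2
read(): buf=[_ 54 _], head=1, tail=2, size=1
write(62): buf=[_ 54 62], head=1, tail=0, size=2
write(40): buf=[40 54 62], head=1, tail=1, size=3
read(): buf=[40 _ 62], head=2, tail=1, size=2
write(14): buf=[40 14 62], head=2, tail=2, size=3
read(): buf=[40 14 _], head=0, tail=2, size=2

Answer: 40 14 _
0
2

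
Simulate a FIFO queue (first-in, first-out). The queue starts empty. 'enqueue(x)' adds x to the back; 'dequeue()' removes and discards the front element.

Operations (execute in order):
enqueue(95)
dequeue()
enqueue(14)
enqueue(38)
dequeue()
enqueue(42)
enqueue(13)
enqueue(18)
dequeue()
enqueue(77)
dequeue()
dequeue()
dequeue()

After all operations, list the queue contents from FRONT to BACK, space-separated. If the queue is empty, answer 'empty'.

Answer: 77

Derivation:
enqueue(95): [95]
dequeue(): []
enqueue(14): [14]
enqueue(38): [14, 38]
dequeue(): [38]
enqueue(42): [38, 42]
enqueue(13): [38, 42, 13]
enqueue(18): [38, 42, 13, 18]
dequeue(): [42, 13, 18]
enqueue(77): [42, 13, 18, 77]
dequeue(): [13, 18, 77]
dequeue(): [18, 77]
dequeue(): [77]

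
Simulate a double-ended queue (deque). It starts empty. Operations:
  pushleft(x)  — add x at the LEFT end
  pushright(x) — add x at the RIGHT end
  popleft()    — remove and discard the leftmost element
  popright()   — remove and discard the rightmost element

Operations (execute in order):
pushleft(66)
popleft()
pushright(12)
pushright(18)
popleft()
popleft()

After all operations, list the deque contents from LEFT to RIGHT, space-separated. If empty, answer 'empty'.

Answer: empty

Derivation:
pushleft(66): [66]
popleft(): []
pushright(12): [12]
pushright(18): [12, 18]
popleft(): [18]
popleft(): []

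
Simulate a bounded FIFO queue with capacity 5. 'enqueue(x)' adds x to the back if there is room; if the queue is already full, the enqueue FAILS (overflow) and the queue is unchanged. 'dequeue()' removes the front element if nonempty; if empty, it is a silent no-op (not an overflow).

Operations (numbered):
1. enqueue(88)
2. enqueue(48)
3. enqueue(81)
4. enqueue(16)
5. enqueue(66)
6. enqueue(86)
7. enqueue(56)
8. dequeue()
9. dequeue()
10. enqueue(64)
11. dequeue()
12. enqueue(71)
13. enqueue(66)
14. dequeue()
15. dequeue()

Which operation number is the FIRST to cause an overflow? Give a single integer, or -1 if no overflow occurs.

Answer: 6

Derivation:
1. enqueue(88): size=1
2. enqueue(48): size=2
3. enqueue(81): size=3
4. enqueue(16): size=4
5. enqueue(66): size=5
6. enqueue(86): size=5=cap → OVERFLOW (fail)
7. enqueue(56): size=5=cap → OVERFLOW (fail)
8. dequeue(): size=4
9. dequeue(): size=3
10. enqueue(64): size=4
11. dequeue(): size=3
12. enqueue(71): size=4
13. enqueue(66): size=5
14. dequeue(): size=4
15. dequeue(): size=3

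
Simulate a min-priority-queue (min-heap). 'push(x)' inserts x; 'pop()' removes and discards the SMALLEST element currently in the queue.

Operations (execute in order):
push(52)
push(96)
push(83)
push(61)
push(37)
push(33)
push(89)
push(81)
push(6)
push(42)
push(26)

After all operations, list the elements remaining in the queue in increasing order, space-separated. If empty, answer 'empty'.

Answer: 6 26 33 37 42 52 61 81 83 89 96

Derivation:
push(52): heap contents = [52]
push(96): heap contents = [52, 96]
push(83): heap contents = [52, 83, 96]
push(61): heap contents = [52, 61, 83, 96]
push(37): heap contents = [37, 52, 61, 83, 96]
push(33): heap contents = [33, 37, 52, 61, 83, 96]
push(89): heap contents = [33, 37, 52, 61, 83, 89, 96]
push(81): heap contents = [33, 37, 52, 61, 81, 83, 89, 96]
push(6): heap contents = [6, 33, 37, 52, 61, 81, 83, 89, 96]
push(42): heap contents = [6, 33, 37, 42, 52, 61, 81, 83, 89, 96]
push(26): heap contents = [6, 26, 33, 37, 42, 52, 61, 81, 83, 89, 96]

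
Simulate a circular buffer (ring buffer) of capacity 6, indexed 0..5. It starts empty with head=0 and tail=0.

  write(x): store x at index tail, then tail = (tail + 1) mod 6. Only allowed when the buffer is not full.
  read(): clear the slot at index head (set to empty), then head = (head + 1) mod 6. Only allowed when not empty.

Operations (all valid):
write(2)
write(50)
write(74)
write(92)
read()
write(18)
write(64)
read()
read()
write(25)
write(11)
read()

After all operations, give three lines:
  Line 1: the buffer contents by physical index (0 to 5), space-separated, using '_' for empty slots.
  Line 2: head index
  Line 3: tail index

Answer: 25 11 _ _ 18 64
4
2

Derivation:
write(2): buf=[2 _ _ _ _ _], head=0, tail=1, size=1
write(50): buf=[2 50 _ _ _ _], head=0, tail=2, size=2
write(74): buf=[2 50 74 _ _ _], head=0, tail=3, size=3
write(92): buf=[2 50 74 92 _ _], head=0, tail=4, size=4
read(): buf=[_ 50 74 92 _ _], head=1, tail=4, size=3
write(18): buf=[_ 50 74 92 18 _], head=1, tail=5, size=4
write(64): buf=[_ 50 74 92 18 64], head=1, tail=0, size=5
read(): buf=[_ _ 74 92 18 64], head=2, tail=0, size=4
read(): buf=[_ _ _ 92 18 64], head=3, tail=0, size=3
write(25): buf=[25 _ _ 92 18 64], head=3, tail=1, size=4
write(11): buf=[25 11 _ 92 18 64], head=3, tail=2, size=5
read(): buf=[25 11 _ _ 18 64], head=4, tail=2, size=4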